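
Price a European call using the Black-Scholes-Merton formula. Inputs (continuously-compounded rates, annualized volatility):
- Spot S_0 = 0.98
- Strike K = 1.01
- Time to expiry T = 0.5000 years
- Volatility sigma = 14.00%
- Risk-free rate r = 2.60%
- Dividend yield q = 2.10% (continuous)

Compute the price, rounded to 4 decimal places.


Answer: Price = 0.0267

Derivation:
d1 = (ln(S/K) + (r - q + 0.5*sigma^2) * T) / (sigma * sqrt(T)) = -0.22984039
d2 = d1 - sigma * sqrt(T) = -0.32883534
exp(-rT) = 0.98708414; exp(-qT) = 0.98955493
C = S_0 * exp(-qT) * N(d1) - K * exp(-rT) * N(d2)
N(d1) = 0.40910790; N(d2) = 0.37114007
C = 0.9800 * 0.98955493 * 0.40910790 - 1.0100 * 0.98708414 * 0.37114007 = 0.0267


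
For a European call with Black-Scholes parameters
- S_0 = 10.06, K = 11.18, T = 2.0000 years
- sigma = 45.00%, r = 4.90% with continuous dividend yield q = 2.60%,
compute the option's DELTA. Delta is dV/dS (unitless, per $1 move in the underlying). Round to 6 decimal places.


d1 = 0.2246096358; d2 = -0.4117864673
phi(d1) = 0.3890049240; exp(-qT) = 0.9493288668; exp(-rT) = 0.9066489038
N(d1) = 0.5888585159
Delta = exp(-qT) * N(d1) = 0.9493288668 * 0.5888585159 = 0.559020

Answer: Delta = 0.559020


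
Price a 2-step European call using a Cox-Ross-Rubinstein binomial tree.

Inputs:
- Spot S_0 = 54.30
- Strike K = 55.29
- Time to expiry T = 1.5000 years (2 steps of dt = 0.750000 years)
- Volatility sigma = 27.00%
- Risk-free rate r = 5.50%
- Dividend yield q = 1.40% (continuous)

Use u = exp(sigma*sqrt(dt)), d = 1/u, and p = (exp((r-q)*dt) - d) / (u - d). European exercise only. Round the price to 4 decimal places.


Answer: Price = V(0,0) = 7.4576

Derivation:
dt = T/N = 0.750000
u = exp(sigma*sqrt(dt)) = 1.263426; d = 1/u = 0.791499
p = (exp((r-q)*dt) - d) / (u - d) = 0.507979
Discount per step: exp(-r*dt) = 0.959589
Stock lattice S(k, i) with i counting down-moves:
  k=0: S(0,0) = 54.3000
  k=1: S(1,0) = 68.6040; S(1,1) = 42.9784
  k=2: S(2,0) = 86.6761; S(2,1) = 54.3000; S(2,2) = 34.0173
Terminal payoffs V(N, i) = max(S_T - K, 0):
  V(2,0) = 31.386079; V(2,1) = 0.000000; V(2,2) = 0.000000
Backward induction: V(k, i) = exp(-r*dt) * [p * V(k+1, i) + (1-p) * V(k+1, i+1)].
  V(1,0) = exp(-r*dt) * [p*31.386079 + (1-p)*0.000000] = 15.299173
  V(1,1) = exp(-r*dt) * [p*0.000000 + (1-p)*0.000000] = 0.000000
  V(0,0) = exp(-r*dt) * [p*15.299173 + (1-p)*0.000000] = 7.457596


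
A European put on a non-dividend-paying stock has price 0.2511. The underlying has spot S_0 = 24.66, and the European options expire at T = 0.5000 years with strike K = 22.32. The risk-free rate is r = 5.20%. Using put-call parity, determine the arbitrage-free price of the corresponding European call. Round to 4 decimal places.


Put-call parity: C - P = S_0 * exp(-qT) - K * exp(-rT).
S_0 * exp(-qT) = 24.6600 * 1.00000000 = 24.66000000
K * exp(-rT) = 22.3200 * 0.97433509 = 21.74715920
C = P + S*exp(-qT) - K*exp(-rT)
C = 0.2511 + 24.66000000 - 21.74715920 = 3.1639

Answer: Call price = 3.1639


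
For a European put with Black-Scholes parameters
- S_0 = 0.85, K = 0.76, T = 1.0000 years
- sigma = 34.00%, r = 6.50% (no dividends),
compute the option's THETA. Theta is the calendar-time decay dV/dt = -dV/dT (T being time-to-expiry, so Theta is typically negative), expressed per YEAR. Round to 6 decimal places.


d1 = 0.6903468124; d2 = 0.3503468124
phi(d1) = 0.3143564035; exp(-qT) = 1.0000000000; exp(-rT) = 0.9370674634
Theta = -S*exp(-qT)*phi(d1)*sigma/(2*sqrt(T)) + r*K*exp(-rT)*N(-d2) - q*S*exp(-qT)*N(-d1)
N(-d1) = 0.2449880579; N(-d2) = 0.3630392187; sqrt(T) = 1.0000000000
Term 1 = -0.8500 * 1.0000000000 * 0.3143564035 * 0.3400 / (2 * 1.0000000000) = -0.0454245003
Term 2 = 0.0650 * 0.7600 * 0.9370674634 * 0.3630392187 = 0.0168054966
Term 3 = 0 (no dividend yield, q = 0)
Theta = -0.0454245003 + (0.0168054966) + (0.0000000000) = -0.028619

Answer: Theta = -0.028619


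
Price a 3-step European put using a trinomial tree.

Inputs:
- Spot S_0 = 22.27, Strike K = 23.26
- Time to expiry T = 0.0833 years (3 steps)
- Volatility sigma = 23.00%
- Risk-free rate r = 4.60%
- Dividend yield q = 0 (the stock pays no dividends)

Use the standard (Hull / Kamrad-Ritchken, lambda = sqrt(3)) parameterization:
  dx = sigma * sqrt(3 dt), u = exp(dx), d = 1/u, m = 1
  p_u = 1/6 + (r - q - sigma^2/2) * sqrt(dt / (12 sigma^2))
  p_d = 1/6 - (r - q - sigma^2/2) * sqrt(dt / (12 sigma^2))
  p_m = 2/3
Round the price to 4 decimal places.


dt = T/N = 0.027767; dx = sigma*sqrt(3*dt) = 0.066382
u = exp(dx) = 1.068635; d = 1/u = 0.935773
p_u = 0.170755, p_m = 0.666667, p_d = 0.162578
Discount per step: exp(-r*dt) = 0.998724
Stock lattice S(k, j) with j the centered position index:
  k=0: S(0,+0) = 22.2700
  k=1: S(1,-1) = 20.8397; S(1,+0) = 22.2700; S(1,+1) = 23.7985
  k=2: S(2,-2) = 19.5012; S(2,-1) = 20.8397; S(2,+0) = 22.2700; S(2,+1) = 23.7985; S(2,+2) = 25.4319
  k=3: S(3,-3) = 18.2487; S(3,-2) = 19.5012; S(3,-1) = 20.8397; S(3,+0) = 22.2700; S(3,+1) = 23.7985; S(3,+2) = 25.4319; S(3,+3) = 27.1774
Terminal payoffs V(N, j) = max(K - S_T, 0):
  V(3,-3) = 5.011288; V(3,-2) = 3.758791; V(3,-1) = 2.420328; V(3,+0) = 0.990000; V(3,+1) = 0.000000; V(3,+2) = 0.000000; V(3,+3) = 0.000000
Backward induction: V(k, j) = exp(-r*dt) * [p_u * V(k+1, j+1) + p_m * V(k+1, j) + p_d * V(k+1, j-1)]
  V(2,-2) = exp(-r*dt) * [p_u*2.420328 + p_m*3.758791 + p_d*5.011288] = 3.729103
  V(2,-1) = exp(-r*dt) * [p_u*0.990000 + p_m*2.420328 + p_d*3.758791] = 2.390641
  V(2,+0) = exp(-r*dt) * [p_u*0.000000 + p_m*0.990000 + p_d*2.420328] = 1.052147
  V(2,+1) = exp(-r*dt) * [p_u*0.000000 + p_m*0.000000 + p_d*0.990000] = 0.160747
  V(2,+2) = exp(-r*dt) * [p_u*0.000000 + p_m*0.000000 + p_d*0.000000] = 0.000000
  V(1,-1) = exp(-r*dt) * [p_u*1.052147 + p_m*2.390641 + p_d*3.729103] = 2.376653
  V(1,+0) = exp(-r*dt) * [p_u*0.160747 + p_m*1.052147 + p_d*2.390641] = 1.116119
  V(1,+1) = exp(-r*dt) * [p_u*0.000000 + p_m*0.160747 + p_d*1.052147] = 0.277865
  V(0,+0) = exp(-r*dt) * [p_u*0.277865 + p_m*1.116119 + p_d*2.376653] = 1.176414

Answer: Price = V(0,0) = 1.1764


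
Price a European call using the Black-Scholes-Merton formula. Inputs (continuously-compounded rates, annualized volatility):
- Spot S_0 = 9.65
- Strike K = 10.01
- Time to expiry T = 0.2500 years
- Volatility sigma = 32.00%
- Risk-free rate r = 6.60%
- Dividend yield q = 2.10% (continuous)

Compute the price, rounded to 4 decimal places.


d1 = (ln(S/K) + (r - q + 0.5*sigma^2) * T) / (sigma * sqrt(T)) = -0.07860424
d2 = d1 - sigma * sqrt(T) = -0.23860424
exp(-rT) = 0.98363538; exp(-qT) = 0.99476376
C = S_0 * exp(-qT) * N(d1) - K * exp(-rT) * N(d2)
N(d1) = 0.46867371; N(d2) = 0.40570624
C = 9.6500 * 0.99476376 * 0.46867371 - 10.0100 * 0.98363538 * 0.40570624 = 0.5044

Answer: Price = 0.5044


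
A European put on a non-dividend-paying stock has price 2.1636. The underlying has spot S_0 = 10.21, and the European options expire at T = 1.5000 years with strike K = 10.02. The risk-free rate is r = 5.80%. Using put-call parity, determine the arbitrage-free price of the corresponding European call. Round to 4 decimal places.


Answer: Call price = 3.1885

Derivation:
Put-call parity: C - P = S_0 * exp(-qT) - K * exp(-rT).
S_0 * exp(-qT) = 10.2100 * 1.00000000 = 10.21000000
K * exp(-rT) = 10.0200 * 0.91667710 = 9.18510450
C = P + S*exp(-qT) - K*exp(-rT)
C = 2.1636 + 10.21000000 - 9.18510450 = 3.1885


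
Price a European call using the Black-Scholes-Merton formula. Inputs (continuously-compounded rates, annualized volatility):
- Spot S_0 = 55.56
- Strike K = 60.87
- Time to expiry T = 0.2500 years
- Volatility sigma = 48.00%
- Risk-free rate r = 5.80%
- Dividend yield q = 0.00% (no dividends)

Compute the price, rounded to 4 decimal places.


d1 = (ln(S/K) + (r - q + 0.5*sigma^2) * T) / (sigma * sqrt(T)) = -0.19990385
d2 = d1 - sigma * sqrt(T) = -0.43990385
exp(-rT) = 0.98560462; exp(-qT) = 1.00000000
C = S_0 * exp(-qT) * N(d1) - K * exp(-rT) * N(d2)
N(d1) = 0.42077789; N(d2) = 0.33000337
C = 55.5600 * 1.00000000 * 0.42077789 - 60.8700 * 0.98560462 * 0.33000337 = 3.5803

Answer: Price = 3.5803


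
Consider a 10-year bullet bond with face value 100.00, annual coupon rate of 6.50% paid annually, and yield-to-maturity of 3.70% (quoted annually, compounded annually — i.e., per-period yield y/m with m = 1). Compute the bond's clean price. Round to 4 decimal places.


Answer: Price = 123.0535

Derivation:
Coupon per period c = face * coupon_rate / m = 6.500000
Periods per year m = 1; per-period yield y/m = 0.037000
Number of cashflows N = 10
Cashflows (t years, CF_t, discount factor 1/(1+y/m)^(m*t), PV):
  t = 1.0000: CF_t = 6.500000, DF = 0.964320, PV = 6.268081
  t = 2.0000: CF_t = 6.500000, DF = 0.929913, PV = 6.044437
  t = 3.0000: CF_t = 6.500000, DF = 0.896734, PV = 5.828772
  t = 4.0000: CF_t = 6.500000, DF = 0.864739, PV = 5.620803
  t = 5.0000: CF_t = 6.500000, DF = 0.833885, PV = 5.420253
  t = 6.0000: CF_t = 6.500000, DF = 0.804132, PV = 5.226859
  t = 7.0000: CF_t = 6.500000, DF = 0.775441, PV = 5.040366
  t = 8.0000: CF_t = 6.500000, DF = 0.747773, PV = 4.860526
  t = 9.0000: CF_t = 6.500000, DF = 0.721093, PV = 4.687104
  t = 10.0000: CF_t = 106.500000, DF = 0.695364, PV = 74.056306
Price P = sum_t PV_t = 123.053507


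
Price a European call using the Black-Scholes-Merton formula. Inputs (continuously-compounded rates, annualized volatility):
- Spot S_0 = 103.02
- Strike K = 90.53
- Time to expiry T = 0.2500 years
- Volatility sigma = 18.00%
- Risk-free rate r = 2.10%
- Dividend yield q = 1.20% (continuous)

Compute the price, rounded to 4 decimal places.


Answer: Price = 12.9323

Derivation:
d1 = (ln(S/K) + (r - q + 0.5*sigma^2) * T) / (sigma * sqrt(T)) = 1.50602063
d2 = d1 - sigma * sqrt(T) = 1.41602063
exp(-rT) = 0.99476376; exp(-qT) = 0.99700450
C = S_0 * exp(-qT) * N(d1) - K * exp(-rT) * N(d2)
N(d1) = 0.93396906; N(d2) = 0.92161527
C = 103.0200 * 0.99700450 * 0.93396906 - 90.5300 * 0.99476376 * 0.92161527 = 12.9323


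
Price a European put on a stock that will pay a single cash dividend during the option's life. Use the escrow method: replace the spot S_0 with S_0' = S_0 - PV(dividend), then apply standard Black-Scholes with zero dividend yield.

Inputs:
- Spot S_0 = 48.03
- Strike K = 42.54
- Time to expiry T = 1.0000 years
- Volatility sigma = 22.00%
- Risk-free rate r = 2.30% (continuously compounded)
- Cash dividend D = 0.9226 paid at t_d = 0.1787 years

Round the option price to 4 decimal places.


Answer: Price = 1.7225

Derivation:
PV(D) = D * exp(-r * t_d) = 0.9226 * 0.99589833 = 0.91881580
S_0' = S_0 - PV(D) = 48.0300 - 0.91881580 = 47.11118420
d1 = (ln(S_0'/K) + (r + sigma^2/2)*T) / (sigma*sqrt(T)) = 0.67848009
d2 = d1 - sigma*sqrt(T) = 0.45848009
exp(-rT) = 0.97726248
N(-d1) = 0.24873367; N(-d2) = 0.32330378
P = K * exp(-rT) * N(-d2) - S_0' * N(-d1) = 42.5400 * 0.97726248 * 0.32330378 - 47.11118420 * 0.24873367 = 1.7225


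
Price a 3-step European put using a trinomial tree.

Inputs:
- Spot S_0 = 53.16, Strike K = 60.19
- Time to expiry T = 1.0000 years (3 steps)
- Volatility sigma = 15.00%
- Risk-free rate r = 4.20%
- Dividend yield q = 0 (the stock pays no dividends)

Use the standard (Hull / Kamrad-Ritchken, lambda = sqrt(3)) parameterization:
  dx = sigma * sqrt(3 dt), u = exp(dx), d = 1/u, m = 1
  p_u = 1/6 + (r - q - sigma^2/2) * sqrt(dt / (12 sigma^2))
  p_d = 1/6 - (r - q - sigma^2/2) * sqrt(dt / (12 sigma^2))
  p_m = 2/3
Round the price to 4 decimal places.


Answer: Price = V(0,0) = 6.0657

Derivation:
dt = T/N = 0.333333; dx = sigma*sqrt(3*dt) = 0.150000
u = exp(dx) = 1.161834; d = 1/u = 0.860708
p_u = 0.200833, p_m = 0.666667, p_d = 0.132500
Discount per step: exp(-r*dt) = 0.986098
Stock lattice S(k, j) with j the centered position index:
  k=0: S(0,+0) = 53.1600
  k=1: S(1,-1) = 45.7552; S(1,+0) = 53.1600; S(1,+1) = 61.7631
  k=2: S(2,-2) = 39.3819; S(2,-1) = 45.7552; S(2,+0) = 53.1600; S(2,+1) = 61.7631; S(2,+2) = 71.7585
  k=3: S(3,-3) = 33.8963; S(3,-2) = 39.3819; S(3,-1) = 45.7552; S(3,+0) = 53.1600; S(3,+1) = 61.7631; S(3,+2) = 71.7585; S(3,+3) = 83.3715
Terminal payoffs V(N, j) = max(K - S_T, 0):
  V(3,-3) = 26.293687; V(3,-2) = 20.808103; V(3,-1) = 14.434764; V(3,+0) = 7.030000; V(3,+1) = 0.000000; V(3,+2) = 0.000000; V(3,+3) = 0.000000
Backward induction: V(k, j) = exp(-r*dt) * [p_u * V(k+1, j+1) + p_m * V(k+1, j) + p_d * V(k+1, j-1)]
  V(2,-2) = exp(-r*dt) * [p_u*14.434764 + p_m*20.808103 + p_d*26.293687] = 19.973371
  V(2,-1) = exp(-r*dt) * [p_u*7.030000 + p_m*14.434764 + p_d*20.808103] = 13.600364
  V(2,+0) = exp(-r*dt) * [p_u*0.000000 + p_m*7.030000 + p_d*14.434764] = 6.507527
  V(2,+1) = exp(-r*dt) * [p_u*0.000000 + p_m*0.000000 + p_d*7.030000] = 0.918525
  V(2,+2) = exp(-r*dt) * [p_u*0.000000 + p_m*0.000000 + p_d*0.000000] = 0.000000
  V(1,-1) = exp(-r*dt) * [p_u*6.507527 + p_m*13.600364 + p_d*19.973371] = 12.839295
  V(1,+0) = exp(-r*dt) * [p_u*0.918525 + p_m*6.507527 + p_d*13.600364] = 6.236939
  V(1,+1) = exp(-r*dt) * [p_u*0.000000 + p_m*0.918525 + p_d*6.507527] = 1.454097
  V(0,+0) = exp(-r*dt) * [p_u*1.454097 + p_m*6.236939 + p_d*12.839295] = 6.065680


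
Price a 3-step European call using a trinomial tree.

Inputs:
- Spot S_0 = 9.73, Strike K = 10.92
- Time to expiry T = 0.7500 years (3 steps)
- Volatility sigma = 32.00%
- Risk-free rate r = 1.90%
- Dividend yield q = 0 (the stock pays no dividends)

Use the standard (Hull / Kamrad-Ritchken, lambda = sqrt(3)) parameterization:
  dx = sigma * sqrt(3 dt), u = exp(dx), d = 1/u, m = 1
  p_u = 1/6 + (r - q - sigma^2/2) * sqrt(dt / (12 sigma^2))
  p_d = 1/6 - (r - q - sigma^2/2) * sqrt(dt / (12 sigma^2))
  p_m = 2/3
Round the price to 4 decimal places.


Answer: Price = V(0,0) = 0.7214

Derivation:
dt = T/N = 0.250000; dx = sigma*sqrt(3*dt) = 0.277128
u = exp(dx) = 1.319335; d = 1/u = 0.757957
p_u = 0.152143, p_m = 0.666667, p_d = 0.181191
Discount per step: exp(-r*dt) = 0.995261
Stock lattice S(k, j) with j the centered position index:
  k=0: S(0,+0) = 9.7300
  k=1: S(1,-1) = 7.3749; S(1,+0) = 9.7300; S(1,+1) = 12.8371
  k=2: S(2,-2) = 5.5899; S(2,-1) = 7.3749; S(2,+0) = 9.7300; S(2,+1) = 12.8371; S(2,+2) = 16.9365
  k=3: S(3,-3) = 4.2369; S(3,-2) = 5.5899; S(3,-1) = 7.3749; S(3,+0) = 9.7300; S(3,+1) = 12.8371; S(3,+2) = 16.9365; S(3,+3) = 22.3449
Terminal payoffs V(N, j) = max(S_T - K, 0):
  V(3,-3) = 0.000000; V(3,-2) = 0.000000; V(3,-1) = 0.000000; V(3,+0) = 0.000000; V(3,+1) = 1.917133; V(3,+2) = 6.016485; V(3,+3) = 11.424904
Backward induction: V(k, j) = exp(-r*dt) * [p_u * V(k+1, j+1) + p_m * V(k+1, j) + p_d * V(k+1, j-1)]
  V(2,-2) = exp(-r*dt) * [p_u*0.000000 + p_m*0.000000 + p_d*0.000000] = 0.000000
  V(2,-1) = exp(-r*dt) * [p_u*0.000000 + p_m*0.000000 + p_d*0.000000] = 0.000000
  V(2,+0) = exp(-r*dt) * [p_u*1.917133 + p_m*0.000000 + p_d*0.000000] = 0.290296
  V(2,+1) = exp(-r*dt) * [p_u*6.016485 + p_m*1.917133 + p_d*0.000000] = 2.183059
  V(2,+2) = exp(-r*dt) * [p_u*11.424904 + p_m*6.016485 + p_d*1.917133] = 6.067682
  V(1,-1) = exp(-r*dt) * [p_u*0.290296 + p_m*0.000000 + p_d*0.000000] = 0.043957
  V(1,+0) = exp(-r*dt) * [p_u*2.183059 + p_m*0.290296 + p_d*0.000000] = 0.523176
  V(1,+1) = exp(-r*dt) * [p_u*6.067682 + p_m*2.183059 + p_d*0.290296] = 2.419605
  V(0,+0) = exp(-r*dt) * [p_u*2.419605 + p_m*0.523176 + p_d*0.043957] = 0.721439


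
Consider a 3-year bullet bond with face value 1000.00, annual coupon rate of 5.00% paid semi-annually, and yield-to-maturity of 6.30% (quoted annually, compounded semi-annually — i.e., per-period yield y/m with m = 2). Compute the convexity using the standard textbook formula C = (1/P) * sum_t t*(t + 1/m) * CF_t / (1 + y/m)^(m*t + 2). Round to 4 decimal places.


Coupon per period c = face * coupon_rate / m = 25.000000
Periods per year m = 2; per-period yield y/m = 0.031500
Number of cashflows N = 6
Cashflows (t years, CF_t, discount factor 1/(1+y/m)^(m*t), PV):
  t = 0.5000: CF_t = 25.000000, DF = 0.969462, PV = 24.236549
  t = 1.0000: CF_t = 25.000000, DF = 0.939856, PV = 23.496412
  t = 1.5000: CF_t = 25.000000, DF = 0.911155, PV = 22.778877
  t = 2.0000: CF_t = 25.000000, DF = 0.883330, PV = 22.083255
  t = 2.5000: CF_t = 25.000000, DF = 0.856355, PV = 21.408875
  t = 3.0000: CF_t = 1025.000000, DF = 0.830204, PV = 850.958678
Price P = sum_t PV_t = 964.962645
Convexity numerator sum_t t*(t + 1/m) * CF_t / (1+y/m)^(m*t + 2):
  t = 0.5000: term = 11.389439
  t = 1.0000: term = 33.124882
  t = 1.5000: term = 64.226625
  t = 2.0000: term = 103.775449
  t = 2.5000: term = 150.909523
  t = 3.0000: term = 8397.679700
Convexity = (1/P) * sum = 8761.105617 / 964.962645 = 9.079217

Answer: Convexity = 9.0792


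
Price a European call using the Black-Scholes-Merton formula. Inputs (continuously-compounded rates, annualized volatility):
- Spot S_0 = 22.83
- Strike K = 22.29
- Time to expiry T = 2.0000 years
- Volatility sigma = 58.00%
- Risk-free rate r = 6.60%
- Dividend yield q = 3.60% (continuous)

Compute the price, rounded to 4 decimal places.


d1 = (ln(S/K) + (r - q + 0.5*sigma^2) * T) / (sigma * sqrt(T)) = 0.51245408
d2 = d1 - sigma * sqrt(T) = -0.30778979
exp(-rT) = 0.87634100; exp(-qT) = 0.93053090
C = S_0 * exp(-qT) * N(d1) - K * exp(-rT) * N(d2)
N(d1) = 0.69583337; N(d2) = 0.37912115
C = 22.8300 * 0.93053090 * 0.69583337 - 22.2900 * 0.87634100 * 0.37912115 = 7.3767

Answer: Price = 7.3767


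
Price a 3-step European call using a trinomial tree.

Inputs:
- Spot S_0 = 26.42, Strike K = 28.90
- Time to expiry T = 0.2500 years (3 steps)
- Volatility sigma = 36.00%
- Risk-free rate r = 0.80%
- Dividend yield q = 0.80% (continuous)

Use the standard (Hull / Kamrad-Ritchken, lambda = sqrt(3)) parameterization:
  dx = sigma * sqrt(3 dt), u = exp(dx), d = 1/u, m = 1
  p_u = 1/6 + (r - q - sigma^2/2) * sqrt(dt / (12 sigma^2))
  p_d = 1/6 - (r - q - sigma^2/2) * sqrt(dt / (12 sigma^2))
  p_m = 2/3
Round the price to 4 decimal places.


Answer: Price = V(0,0) = 1.0542

Derivation:
dt = T/N = 0.083333; dx = sigma*sqrt(3*dt) = 0.180000
u = exp(dx) = 1.197217; d = 1/u = 0.835270
p_u = 0.151667, p_m = 0.666667, p_d = 0.181667
Discount per step: exp(-r*dt) = 0.999334
Stock lattice S(k, j) with j the centered position index:
  k=0: S(0,+0) = 26.4200
  k=1: S(1,-1) = 22.0678; S(1,+0) = 26.4200; S(1,+1) = 31.6305
  k=2: S(2,-2) = 18.4326; S(2,-1) = 22.0678; S(2,+0) = 26.4200; S(2,+1) = 31.6305; S(2,+2) = 37.8686
  k=3: S(3,-3) = 15.3962; S(3,-2) = 18.4326; S(3,-1) = 22.0678; S(3,+0) = 26.4200; S(3,+1) = 31.6305; S(3,+2) = 37.8686; S(3,+3) = 45.3369
Terminal payoffs V(N, j) = max(S_T - K, 0):
  V(3,-3) = 0.000000; V(3,-2) = 0.000000; V(3,-1) = 0.000000; V(3,+0) = 0.000000; V(3,+1) = 2.730483; V(3,+2) = 8.968563; V(3,+3) = 16.436901
Backward induction: V(k, j) = exp(-r*dt) * [p_u * V(k+1, j+1) + p_m * V(k+1, j) + p_d * V(k+1, j-1)]
  V(2,-2) = exp(-r*dt) * [p_u*0.000000 + p_m*0.000000 + p_d*0.000000] = 0.000000
  V(2,-1) = exp(-r*dt) * [p_u*0.000000 + p_m*0.000000 + p_d*0.000000] = 0.000000
  V(2,+0) = exp(-r*dt) * [p_u*2.730483 + p_m*0.000000 + p_d*0.000000] = 0.413847
  V(2,+1) = exp(-r*dt) * [p_u*8.968563 + p_m*2.730483 + p_d*0.000000] = 3.178434
  V(2,+2) = exp(-r*dt) * [p_u*16.436901 + p_m*8.968563 + p_d*2.730483] = 8.962033
  V(1,-1) = exp(-r*dt) * [p_u*0.413847 + p_m*0.000000 + p_d*0.000000] = 0.062725
  V(1,+0) = exp(-r*dt) * [p_u*3.178434 + p_m*0.413847 + p_d*0.000000] = 0.757456
  V(1,+1) = exp(-r*dt) * [p_u*8.962033 + p_m*3.178434 + p_d*0.413847] = 3.551012
  V(0,+0) = exp(-r*dt) * [p_u*3.551012 + p_m*0.757456 + p_d*0.062725] = 1.054232


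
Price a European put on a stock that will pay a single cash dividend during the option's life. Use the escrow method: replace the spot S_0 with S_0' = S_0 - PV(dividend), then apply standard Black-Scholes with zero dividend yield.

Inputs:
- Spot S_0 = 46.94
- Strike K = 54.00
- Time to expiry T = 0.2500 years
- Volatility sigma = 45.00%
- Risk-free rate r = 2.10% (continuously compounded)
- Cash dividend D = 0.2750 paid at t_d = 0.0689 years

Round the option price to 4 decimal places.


PV(D) = D * exp(-r * t_d) = 0.2750 * 0.99855415 = 0.27460239
S_0' = S_0 - PV(D) = 46.9400 - 0.27460239 = 46.66539761
d1 = (ln(S_0'/K) + (r + sigma^2/2)*T) / (sigma*sqrt(T)) = -0.51297159
d2 = d1 - sigma*sqrt(T) = -0.73797159
exp(-rT) = 0.99476376
N(-d1) = 0.69601440; N(-d2) = 0.76973414
P = K * exp(-rT) * N(-d2) - S_0' * N(-d1) = 54.0000 * 0.99476376 * 0.76973414 - 46.66539761 * 0.69601440 = 8.8682

Answer: Price = 8.8682


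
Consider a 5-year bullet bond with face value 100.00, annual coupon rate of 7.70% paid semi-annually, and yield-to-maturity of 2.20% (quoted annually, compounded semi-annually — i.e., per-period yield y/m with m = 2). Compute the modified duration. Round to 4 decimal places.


Coupon per period c = face * coupon_rate / m = 3.850000
Periods per year m = 2; per-period yield y/m = 0.011000
Number of cashflows N = 10
Cashflows (t years, CF_t, discount factor 1/(1+y/m)^(m*t), PV):
  t = 0.5000: CF_t = 3.850000, DF = 0.989120, PV = 3.808111
  t = 1.0000: CF_t = 3.850000, DF = 0.978358, PV = 3.766677
  t = 1.5000: CF_t = 3.850000, DF = 0.967713, PV = 3.725695
  t = 2.0000: CF_t = 3.850000, DF = 0.957184, PV = 3.685158
  t = 2.5000: CF_t = 3.850000, DF = 0.946769, PV = 3.645062
  t = 3.0000: CF_t = 3.850000, DF = 0.936468, PV = 3.605403
  t = 3.5000: CF_t = 3.850000, DF = 0.926279, PV = 3.566175
  t = 4.0000: CF_t = 3.850000, DF = 0.916201, PV = 3.527374
  t = 4.5000: CF_t = 3.850000, DF = 0.906232, PV = 3.488995
  t = 5.0000: CF_t = 103.850000, DF = 0.896372, PV = 93.088267
Price P = sum_t PV_t = 125.906916
First compute Macaulay numerator sum_t t * PV_t:
  t * PV_t at t = 0.5000: 1.904055
  t * PV_t at t = 1.0000: 3.766677
  t * PV_t at t = 1.5000: 5.588542
  t * PV_t at t = 2.0000: 7.370316
  t * PV_t at t = 2.5000: 9.112656
  t * PV_t at t = 3.0000: 10.816209
  t * PV_t at t = 3.5000: 12.481612
  t * PV_t at t = 4.0000: 14.109495
  t * PV_t at t = 4.5000: 15.700477
  t * PV_t at t = 5.0000: 465.441335
Macaulay duration D = 546.291374 / 125.906916 = 4.338851
Modified duration = D / (1 + y/m) = 4.338851 / (1 + 0.011000) = 4.291643

Answer: Modified duration = 4.2916


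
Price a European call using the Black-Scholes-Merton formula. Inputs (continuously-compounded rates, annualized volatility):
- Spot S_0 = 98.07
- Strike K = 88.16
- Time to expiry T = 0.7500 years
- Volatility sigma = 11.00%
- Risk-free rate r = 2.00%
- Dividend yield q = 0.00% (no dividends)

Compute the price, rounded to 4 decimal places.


d1 = (ln(S/K) + (r - q + 0.5*sigma^2) * T) / (sigma * sqrt(T)) = 1.32334627
d2 = d1 - sigma * sqrt(T) = 1.22808348
exp(-rT) = 0.98511194; exp(-qT) = 1.00000000
C = S_0 * exp(-qT) * N(d1) - K * exp(-rT) * N(d2)
N(d1) = 0.90713988; N(d2) = 0.89029218
C = 98.0700 * 1.00000000 * 0.90713988 - 88.1600 * 0.98511194 * 0.89029218 = 11.6436

Answer: Price = 11.6436


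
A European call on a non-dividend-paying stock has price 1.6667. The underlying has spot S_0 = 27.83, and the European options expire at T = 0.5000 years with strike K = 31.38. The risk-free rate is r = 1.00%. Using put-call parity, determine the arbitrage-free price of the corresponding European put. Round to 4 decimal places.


Put-call parity: C - P = S_0 * exp(-qT) - K * exp(-rT).
S_0 * exp(-qT) = 27.8300 * 1.00000000 = 27.83000000
K * exp(-rT) = 31.3800 * 0.99501248 = 31.22349160
P = C - S*exp(-qT) + K*exp(-rT)
P = 1.6667 - 27.83000000 + 31.22349160 = 5.0602

Answer: Put price = 5.0602


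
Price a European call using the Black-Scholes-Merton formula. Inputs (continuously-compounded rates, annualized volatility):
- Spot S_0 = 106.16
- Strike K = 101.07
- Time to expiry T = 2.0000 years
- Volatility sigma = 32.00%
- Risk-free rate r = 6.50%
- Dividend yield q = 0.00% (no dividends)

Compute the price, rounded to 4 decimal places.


Answer: Price = 27.4728

Derivation:
d1 = (ln(S/K) + (r - q + 0.5*sigma^2) * T) / (sigma * sqrt(T)) = 0.62210822
d2 = d1 - sigma * sqrt(T) = 0.16955988
exp(-rT) = 0.87809543; exp(-qT) = 1.00000000
C = S_0 * exp(-qT) * N(d1) - K * exp(-rT) * N(d2)
N(d1) = 0.73306465; N(d2) = 0.56732186
C = 106.1600 * 1.00000000 * 0.73306465 - 101.0700 * 0.87809543 * 0.56732186 = 27.4728


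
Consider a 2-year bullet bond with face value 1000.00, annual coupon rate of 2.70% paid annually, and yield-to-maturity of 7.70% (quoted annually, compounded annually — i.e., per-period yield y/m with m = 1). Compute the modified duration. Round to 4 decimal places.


Answer: Modified duration = 1.8314

Derivation:
Coupon per period c = face * coupon_rate / m = 27.000000
Periods per year m = 1; per-period yield y/m = 0.077000
Number of cashflows N = 2
Cashflows (t years, CF_t, discount factor 1/(1+y/m)^(m*t), PV):
  t = 1.0000: CF_t = 27.000000, DF = 0.928505, PV = 25.069638
  t = 2.0000: CF_t = 1027.000000, DF = 0.862122, PV = 885.399020
Price P = sum_t PV_t = 910.468658
First compute Macaulay numerator sum_t t * PV_t:
  t * PV_t at t = 1.0000: 25.069638
  t * PV_t at t = 2.0000: 1770.798040
Macaulay duration D = 1795.867678 / 910.468658 = 1.972465
Modified duration = D / (1 + y/m) = 1.972465 / (1 + 0.077000) = 1.831444


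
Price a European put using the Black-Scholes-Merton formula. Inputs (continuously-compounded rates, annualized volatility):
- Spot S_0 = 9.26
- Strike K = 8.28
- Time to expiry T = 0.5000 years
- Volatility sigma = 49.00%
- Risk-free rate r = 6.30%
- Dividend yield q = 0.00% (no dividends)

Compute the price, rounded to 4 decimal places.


Answer: Price = 0.6693

Derivation:
d1 = (ln(S/K) + (r - q + 0.5*sigma^2) * T) / (sigma * sqrt(T)) = 0.58700276
d2 = d1 - sigma * sqrt(T) = 0.24052044
exp(-rT) = 0.96899096; exp(-qT) = 1.00000000
P = K * exp(-rT) * N(-d2) - S_0 * exp(-qT) * N(-d1)
N(-d1) = 0.27860093; N(-d2) = 0.40496341
P = 8.2800 * 0.96899096 * 0.40496341 - 9.2600 * 1.00000000 * 0.27860093 = 0.6693


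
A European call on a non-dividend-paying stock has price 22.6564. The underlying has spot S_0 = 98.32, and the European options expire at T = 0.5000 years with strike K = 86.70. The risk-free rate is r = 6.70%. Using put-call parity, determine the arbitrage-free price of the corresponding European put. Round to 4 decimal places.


Put-call parity: C - P = S_0 * exp(-qT) - K * exp(-rT).
S_0 * exp(-qT) = 98.3200 * 1.00000000 = 98.32000000
K * exp(-rT) = 86.7000 * 0.96705491 = 83.84366080
P = C - S*exp(-qT) + K*exp(-rT)
P = 22.6564 - 98.32000000 + 83.84366080 = 8.1801

Answer: Put price = 8.1801


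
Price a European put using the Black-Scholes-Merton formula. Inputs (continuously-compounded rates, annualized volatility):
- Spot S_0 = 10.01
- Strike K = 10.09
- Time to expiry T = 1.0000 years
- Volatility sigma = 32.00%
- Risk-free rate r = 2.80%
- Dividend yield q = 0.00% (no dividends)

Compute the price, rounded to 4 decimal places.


d1 = (ln(S/K) + (r - q + 0.5*sigma^2) * T) / (sigma * sqrt(T)) = 0.22262425
d2 = d1 - sigma * sqrt(T) = -0.09737575
exp(-rT) = 0.97238837; exp(-qT) = 1.00000000
P = K * exp(-rT) * N(-d2) - S_0 * exp(-qT) * N(-d1)
N(-d1) = 0.41191398; N(-d2) = 0.53878600
P = 10.0900 * 0.97238837 * 0.53878600 - 10.0100 * 1.00000000 * 0.41191398 = 1.1630

Answer: Price = 1.1630


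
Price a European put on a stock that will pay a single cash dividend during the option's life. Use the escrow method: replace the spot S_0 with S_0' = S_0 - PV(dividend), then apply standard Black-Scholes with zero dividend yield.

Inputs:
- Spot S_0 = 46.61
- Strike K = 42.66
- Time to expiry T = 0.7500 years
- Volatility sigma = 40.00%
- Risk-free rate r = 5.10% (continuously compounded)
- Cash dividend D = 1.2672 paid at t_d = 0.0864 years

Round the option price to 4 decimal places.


PV(D) = D * exp(-r * t_d) = 1.2672 * 0.99560329 = 1.26162849
S_0' = S_0 - PV(D) = 46.6100 - 1.26162849 = 45.34837151
d1 = (ln(S_0'/K) + (r + sigma^2/2)*T) / (sigma*sqrt(T)) = 0.46004007
d2 = d1 - sigma*sqrt(T) = 0.11362990
exp(-rT) = 0.96247229
N(-d1) = 0.32274373; N(-d2) = 0.45476559
P = K * exp(-rT) * N(-d2) - S_0' * N(-d1) = 42.6600 * 0.96247229 * 0.45476559 - 45.34837151 * 0.32274373 = 4.0363

Answer: Price = 4.0363


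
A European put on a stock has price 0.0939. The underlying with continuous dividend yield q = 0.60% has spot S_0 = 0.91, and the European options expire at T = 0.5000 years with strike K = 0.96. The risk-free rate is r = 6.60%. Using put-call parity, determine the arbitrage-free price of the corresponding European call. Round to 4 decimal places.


Answer: Call price = 0.0723

Derivation:
Put-call parity: C - P = S_0 * exp(-qT) - K * exp(-rT).
S_0 * exp(-qT) = 0.9100 * 0.99700450 = 0.90727409
K * exp(-rT) = 0.9600 * 0.96753856 = 0.92883702
C = P + S*exp(-qT) - K*exp(-rT)
C = 0.0939 + 0.90727409 - 0.92883702 = 0.0723


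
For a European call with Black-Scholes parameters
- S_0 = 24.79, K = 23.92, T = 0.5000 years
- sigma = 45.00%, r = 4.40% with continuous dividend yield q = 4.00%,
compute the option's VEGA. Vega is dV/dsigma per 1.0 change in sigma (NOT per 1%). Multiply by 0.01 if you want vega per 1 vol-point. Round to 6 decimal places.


Answer: Vega = 6.595457

Derivation:
d1 = 0.2776585731; d2 = -0.0405394784
phi(d1) = 0.3838568145; exp(-qT) = 0.9801986733; exp(-rT) = 0.9782402351
Vega = S * exp(-qT) * phi(d1) * sqrt(T) = 24.7900 * 0.9801986733 * 0.3838568145 * 0.7071067812 = 6.595457


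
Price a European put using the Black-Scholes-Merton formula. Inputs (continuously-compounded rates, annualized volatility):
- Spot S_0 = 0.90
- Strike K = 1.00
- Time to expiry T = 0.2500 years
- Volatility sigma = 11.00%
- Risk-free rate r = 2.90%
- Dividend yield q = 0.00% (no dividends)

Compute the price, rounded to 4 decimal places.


Answer: Price = 0.0935

Derivation:
d1 = (ln(S/K) + (r - q + 0.5*sigma^2) * T) / (sigma * sqrt(T)) = -1.75632756
d2 = d1 - sigma * sqrt(T) = -1.81132756
exp(-rT) = 0.99277622; exp(-qT) = 1.00000000
P = K * exp(-rT) * N(-d2) - S_0 * exp(-qT) * N(-d1)
N(-d1) = 0.96048375; N(-d2) = 0.96495492
P = 1.0000 * 0.99277622 * 0.96495492 - 0.9000 * 1.00000000 * 0.96048375 = 0.0935


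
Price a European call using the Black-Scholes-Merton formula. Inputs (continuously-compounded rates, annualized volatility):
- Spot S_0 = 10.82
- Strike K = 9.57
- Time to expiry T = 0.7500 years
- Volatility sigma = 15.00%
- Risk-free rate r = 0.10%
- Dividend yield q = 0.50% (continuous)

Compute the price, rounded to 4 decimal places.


d1 = (ln(S/K) + (r - q + 0.5*sigma^2) * T) / (sigma * sqrt(T)) = 0.98688843
d2 = d1 - sigma * sqrt(T) = 0.85698462
exp(-rT) = 0.99925028; exp(-qT) = 0.99625702
C = S_0 * exp(-qT) * N(d1) - K * exp(-rT) * N(d2)
N(d1) = 0.83815133; N(d2) = 0.80427331
C = 10.8200 * 0.99625702 * 0.83815133 - 9.5700 * 0.99925028 * 0.80427331 = 1.3437

Answer: Price = 1.3437


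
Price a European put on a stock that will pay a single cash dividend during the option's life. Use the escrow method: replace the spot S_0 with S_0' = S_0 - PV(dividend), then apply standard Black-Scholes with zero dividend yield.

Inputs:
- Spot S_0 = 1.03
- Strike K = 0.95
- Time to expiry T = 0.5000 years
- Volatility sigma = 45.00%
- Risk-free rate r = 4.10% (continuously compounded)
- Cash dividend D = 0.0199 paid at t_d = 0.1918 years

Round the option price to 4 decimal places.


Answer: Price = 0.0869

Derivation:
PV(D) = D * exp(-r * t_d) = 0.0199 * 0.99216704 = 0.01974412
S_0' = S_0 - PV(D) = 1.0300 - 0.01974412 = 1.01025588
d1 = (ln(S_0'/K) + (r + sigma^2/2)*T) / (sigma*sqrt(T)) = 0.41679053
d2 = d1 - sigma*sqrt(T) = 0.09859248
exp(-rT) = 0.97970870
N(-d1) = 0.33841581; N(-d2) = 0.46073092
P = K * exp(-rT) * N(-d2) - S_0' * N(-d1) = 0.9500 * 0.97970870 * 0.46073092 - 1.01025588 * 0.33841581 = 0.0869


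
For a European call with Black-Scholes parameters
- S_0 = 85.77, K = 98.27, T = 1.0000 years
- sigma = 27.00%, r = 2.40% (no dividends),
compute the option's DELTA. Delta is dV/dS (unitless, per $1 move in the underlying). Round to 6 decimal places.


Answer: Delta = 0.389739

Derivation:
d1 = -0.2799981384; d2 = -0.5499981384
phi(d1) = 0.3836064921; exp(-qT) = 1.0000000000; exp(-rT) = 0.9762857098
N(d1) = 0.3897394666
Delta = exp(-qT) * N(d1) = 1.0000000000 * 0.3897394666 = 0.389739


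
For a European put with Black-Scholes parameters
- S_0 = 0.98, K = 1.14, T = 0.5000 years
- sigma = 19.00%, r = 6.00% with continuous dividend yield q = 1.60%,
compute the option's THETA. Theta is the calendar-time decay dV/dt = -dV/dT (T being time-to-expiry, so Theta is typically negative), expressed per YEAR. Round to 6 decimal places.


d1 = -0.8947205930; d2 = -1.0290708814
phi(d1) = 0.2673488276; exp(-qT) = 0.9920319148; exp(-rT) = 0.9704455335
Theta = -S*exp(-qT)*phi(d1)*sigma/(2*sqrt(T)) + r*K*exp(-rT)*N(-d2) - q*S*exp(-qT)*N(-d1)
N(-d1) = 0.8145317662; N(-d2) = 0.8482768159; sqrt(T) = 0.7071067812
Term 1 = -0.9800 * 0.9920319148 * 0.2673488276 * 0.1900 / (2 * 0.7071067812) = -0.0349195475
Term 2 = 0.0600 * 1.1400 * 0.9704455335 * 0.8482768159 = 0.0563073210
Term 3 = -0.0160 * 0.9800 * 0.9920319148 * 0.8145317662 = -0.0126700908
Theta = -0.0349195475 + (0.0563073210) + (-0.0126700908) = 0.008718

Answer: Theta = 0.008718


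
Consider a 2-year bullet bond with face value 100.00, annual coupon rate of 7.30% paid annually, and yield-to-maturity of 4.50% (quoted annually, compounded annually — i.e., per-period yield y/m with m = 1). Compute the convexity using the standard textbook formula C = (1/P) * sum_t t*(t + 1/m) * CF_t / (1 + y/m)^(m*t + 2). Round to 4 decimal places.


Coupon per period c = face * coupon_rate / m = 7.300000
Periods per year m = 1; per-period yield y/m = 0.045000
Number of cashflows N = 2
Cashflows (t years, CF_t, discount factor 1/(1+y/m)^(m*t), PV):
  t = 1.0000: CF_t = 7.300000, DF = 0.956938, PV = 6.985646
  t = 2.0000: CF_t = 107.300000, DF = 0.915730, PV = 98.257824
Price P = sum_t PV_t = 105.243470
Convexity numerator sum_t t*(t + 1/m) * CF_t / (1+y/m)^(m*t + 2):
  t = 1.0000: term = 12.793930
  t = 2.0000: term = 539.865793
Convexity = (1/P) * sum = 552.659723 / 105.243470 = 5.251250

Answer: Convexity = 5.2512


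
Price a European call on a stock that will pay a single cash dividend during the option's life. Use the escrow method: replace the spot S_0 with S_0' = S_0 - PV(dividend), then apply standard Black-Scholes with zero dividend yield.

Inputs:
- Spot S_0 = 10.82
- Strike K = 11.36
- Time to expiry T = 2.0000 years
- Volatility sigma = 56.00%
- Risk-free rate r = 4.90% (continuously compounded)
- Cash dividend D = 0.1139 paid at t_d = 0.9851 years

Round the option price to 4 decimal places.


Answer: Price = 3.4442

Derivation:
PV(D) = D * exp(-r * t_d) = 0.1139 * 0.95287657 = 0.10853264
S_0' = S_0 - PV(D) = 10.8200 - 0.10853264 = 10.71146736
d1 = (ln(S_0'/K) + (r + sigma^2/2)*T) / (sigma*sqrt(T)) = 0.44549807
d2 = d1 - sigma*sqrt(T) = -0.34646153
exp(-rT) = 0.90664890
N(d1) = 0.67202007; N(d2) = 0.36449795
C = S_0' * N(d1) - K * exp(-rT) * N(d2) = 10.71146736 * 0.67202007 - 11.3600 * 0.90664890 * 0.36449795 = 3.4442


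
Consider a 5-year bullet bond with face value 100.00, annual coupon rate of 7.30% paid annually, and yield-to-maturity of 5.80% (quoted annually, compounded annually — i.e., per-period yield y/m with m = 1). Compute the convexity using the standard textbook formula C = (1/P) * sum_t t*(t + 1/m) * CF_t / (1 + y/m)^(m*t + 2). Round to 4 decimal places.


Coupon per period c = face * coupon_rate / m = 7.300000
Periods per year m = 1; per-period yield y/m = 0.058000
Number of cashflows N = 5
Cashflows (t years, CF_t, discount factor 1/(1+y/m)^(m*t), PV):
  t = 1.0000: CF_t = 7.300000, DF = 0.945180, PV = 6.899811
  t = 2.0000: CF_t = 7.300000, DF = 0.893364, PV = 6.521560
  t = 3.0000: CF_t = 7.300000, DF = 0.844390, PV = 6.164046
  t = 4.0000: CF_t = 7.300000, DF = 0.798100, PV = 5.826130
  t = 5.0000: CF_t = 107.300000, DF = 0.754348, PV = 80.941525
Price P = sum_t PV_t = 106.353073
Convexity numerator sum_t t*(t + 1/m) * CF_t / (1+y/m)^(m*t + 2):
  t = 1.0000: term = 12.328092
  t = 2.0000: term = 34.956781
  t = 3.0000: term = 66.080872
  t = 4.0000: term = 104.097152
  t = 5.0000: term = 2169.308424
Convexity = (1/P) * sum = 2386.771322 / 106.353073 = 22.441959

Answer: Convexity = 22.4420


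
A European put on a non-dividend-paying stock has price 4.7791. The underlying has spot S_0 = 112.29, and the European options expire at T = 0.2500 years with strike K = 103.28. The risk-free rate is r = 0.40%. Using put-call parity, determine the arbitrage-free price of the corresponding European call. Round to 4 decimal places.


Put-call parity: C - P = S_0 * exp(-qT) - K * exp(-rT).
S_0 * exp(-qT) = 112.2900 * 1.00000000 = 112.29000000
K * exp(-rT) = 103.2800 * 0.99900050 = 103.17677162
C = P + S*exp(-qT) - K*exp(-rT)
C = 4.7791 + 112.29000000 - 103.17677162 = 13.8923

Answer: Call price = 13.8923


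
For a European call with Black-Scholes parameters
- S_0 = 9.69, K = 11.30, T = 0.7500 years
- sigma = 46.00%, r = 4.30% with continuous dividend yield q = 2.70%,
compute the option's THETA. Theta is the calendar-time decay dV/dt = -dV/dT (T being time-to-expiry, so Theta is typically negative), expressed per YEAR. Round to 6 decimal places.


Answer: Theta = -1.017786

Derivation:
d1 = -0.1565329617; d2 = -0.5549046474
phi(d1) = 0.3940845427; exp(-qT) = 0.9799536543; exp(-rT) = 0.9682644857
Theta = -S*exp(-qT)*phi(d1)*sigma/(2*sqrt(T)) - r*K*exp(-rT)*N(d2) + q*S*exp(-qT)*N(d1)
N(d1) = 0.4378064699; N(d2) = 0.2894799415; sqrt(T) = 0.8660254038
Term 1 = -9.6900 * 0.9799536543 * 0.3940845427 * 0.4600 / (2 * 0.8660254038) = -0.9938387337
Term 2 = -0.0430 * 11.3000 * 0.9682644857 * 0.2894799415 = -0.1361944400
Term 3 = 0.0270 * 9.6900 * 0.9799536543 * 0.4378064699 = 0.1122471320
Theta = -0.9938387337 + (-0.1361944400) + (0.1122471320) = -1.017786


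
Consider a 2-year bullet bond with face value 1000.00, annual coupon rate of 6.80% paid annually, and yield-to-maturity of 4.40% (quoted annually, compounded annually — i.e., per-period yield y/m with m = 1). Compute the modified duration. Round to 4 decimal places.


Answer: Modified duration = 1.8560

Derivation:
Coupon per period c = face * coupon_rate / m = 68.000000
Periods per year m = 1; per-period yield y/m = 0.044000
Number of cashflows N = 2
Cashflows (t years, CF_t, discount factor 1/(1+y/m)^(m*t), PV):
  t = 1.0000: CF_t = 68.000000, DF = 0.957854, PV = 65.134100
  t = 2.0000: CF_t = 1068.000000, DF = 0.917485, PV = 979.874048
Price P = sum_t PV_t = 1045.008147
First compute Macaulay numerator sum_t t * PV_t:
  t * PV_t at t = 1.0000: 65.134100
  t * PV_t at t = 2.0000: 1959.748095
Macaulay duration D = 2024.882195 / 1045.008147 = 1.937671
Modified duration = D / (1 + y/m) = 1.937671 / (1 + 0.044000) = 1.856007


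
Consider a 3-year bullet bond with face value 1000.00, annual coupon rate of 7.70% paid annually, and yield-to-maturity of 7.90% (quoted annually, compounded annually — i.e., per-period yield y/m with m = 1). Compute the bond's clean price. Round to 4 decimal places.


Coupon per period c = face * coupon_rate / m = 77.000000
Periods per year m = 1; per-period yield y/m = 0.079000
Number of cashflows N = 3
Cashflows (t years, CF_t, discount factor 1/(1+y/m)^(m*t), PV):
  t = 1.0000: CF_t = 77.000000, DF = 0.926784, PV = 71.362373
  t = 2.0000: CF_t = 77.000000, DF = 0.858929, PV = 66.137509
  t = 3.0000: CF_t = 1077.000000, DF = 0.796041, PV = 857.336610
Price P = sum_t PV_t = 994.836492

Answer: Price = 994.8365


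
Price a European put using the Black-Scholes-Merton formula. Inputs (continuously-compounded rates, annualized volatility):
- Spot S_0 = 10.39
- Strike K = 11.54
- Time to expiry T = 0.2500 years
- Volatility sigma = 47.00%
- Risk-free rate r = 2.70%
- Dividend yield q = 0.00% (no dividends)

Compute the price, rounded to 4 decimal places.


d1 = (ln(S/K) + (r - q + 0.5*sigma^2) * T) / (sigma * sqrt(T)) = -0.30048066
d2 = d1 - sigma * sqrt(T) = -0.53548066
exp(-rT) = 0.99327273; exp(-qT) = 1.00000000
P = K * exp(-rT) * N(-d2) - S_0 * exp(-qT) * N(-d1)
N(-d1) = 0.61809473; N(-d2) = 0.70384124
P = 11.5400 * 0.99327273 * 0.70384124 - 10.3900 * 1.00000000 * 0.61809473 = 1.6457

Answer: Price = 1.6457


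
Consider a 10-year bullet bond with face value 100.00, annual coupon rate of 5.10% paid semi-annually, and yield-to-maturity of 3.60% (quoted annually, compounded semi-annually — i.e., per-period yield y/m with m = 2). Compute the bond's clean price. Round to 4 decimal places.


Coupon per period c = face * coupon_rate / m = 2.550000
Periods per year m = 2; per-period yield y/m = 0.018000
Number of cashflows N = 20
Cashflows (t years, CF_t, discount factor 1/(1+y/m)^(m*t), PV):
  t = 0.5000: CF_t = 2.550000, DF = 0.982318, PV = 2.504912
  t = 1.0000: CF_t = 2.550000, DF = 0.964949, PV = 2.460620
  t = 1.5000: CF_t = 2.550000, DF = 0.947887, PV = 2.417112
  t = 2.0000: CF_t = 2.550000, DF = 0.931127, PV = 2.374374
  t = 2.5000: CF_t = 2.550000, DF = 0.914663, PV = 2.332391
  t = 3.0000: CF_t = 2.550000, DF = 0.898490, PV = 2.291150
  t = 3.5000: CF_t = 2.550000, DF = 0.882603, PV = 2.250638
  t = 4.0000: CF_t = 2.550000, DF = 0.866997, PV = 2.210843
  t = 4.5000: CF_t = 2.550000, DF = 0.851667, PV = 2.171752
  t = 5.0000: CF_t = 2.550000, DF = 0.836608, PV = 2.133351
  t = 5.5000: CF_t = 2.550000, DF = 0.821816, PV = 2.095630
  t = 6.0000: CF_t = 2.550000, DF = 0.807285, PV = 2.058576
  t = 6.5000: CF_t = 2.550000, DF = 0.793010, PV = 2.022177
  t = 7.0000: CF_t = 2.550000, DF = 0.778989, PV = 1.986421
  t = 7.5000: CF_t = 2.550000, DF = 0.765215, PV = 1.951298
  t = 8.0000: CF_t = 2.550000, DF = 0.751684, PV = 1.916795
  t = 8.5000: CF_t = 2.550000, DF = 0.738393, PV = 1.882903
  t = 9.0000: CF_t = 2.550000, DF = 0.725337, PV = 1.849610
  t = 9.5000: CF_t = 2.550000, DF = 0.712512, PV = 1.816906
  t = 10.0000: CF_t = 102.550000, DF = 0.699914, PV = 71.776141
Price P = sum_t PV_t = 112.503599

Answer: Price = 112.5036
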